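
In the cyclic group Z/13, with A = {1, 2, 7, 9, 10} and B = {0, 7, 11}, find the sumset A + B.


Work in Z/13Z: reduce every sum a + b modulo 13.
Enumerate all 15 pairs:
a = 1: 1+0=1, 1+7=8, 1+11=12
a = 2: 2+0=2, 2+7=9, 2+11=0
a = 7: 7+0=7, 7+7=1, 7+11=5
a = 9: 9+0=9, 9+7=3, 9+11=7
a = 10: 10+0=10, 10+7=4, 10+11=8
Distinct residues collected: {0, 1, 2, 3, 4, 5, 7, 8, 9, 10, 12}
|A + B| = 11 (out of 13 total residues).

A + B = {0, 1, 2, 3, 4, 5, 7, 8, 9, 10, 12}


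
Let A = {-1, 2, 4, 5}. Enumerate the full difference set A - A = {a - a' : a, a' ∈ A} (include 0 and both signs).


A - A = {a - a' : a, a' ∈ A}.
Compute a - a' for each ordered pair (a, a'):
a = -1: -1--1=0, -1-2=-3, -1-4=-5, -1-5=-6
a = 2: 2--1=3, 2-2=0, 2-4=-2, 2-5=-3
a = 4: 4--1=5, 4-2=2, 4-4=0, 4-5=-1
a = 5: 5--1=6, 5-2=3, 5-4=1, 5-5=0
Collecting distinct values (and noting 0 appears from a-a):
A - A = {-6, -5, -3, -2, -1, 0, 1, 2, 3, 5, 6}
|A - A| = 11

A - A = {-6, -5, -3, -2, -1, 0, 1, 2, 3, 5, 6}


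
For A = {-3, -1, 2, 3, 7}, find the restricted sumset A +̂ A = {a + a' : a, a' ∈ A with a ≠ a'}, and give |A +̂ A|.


Restricted sumset: A +̂ A = {a + a' : a ∈ A, a' ∈ A, a ≠ a'}.
Equivalently, take A + A and drop any sum 2a that is achievable ONLY as a + a for a ∈ A (i.e. sums representable only with equal summands).
Enumerate pairs (a, a') with a < a' (symmetric, so each unordered pair gives one sum; this covers all a ≠ a'):
  -3 + -1 = -4
  -3 + 2 = -1
  -3 + 3 = 0
  -3 + 7 = 4
  -1 + 2 = 1
  -1 + 3 = 2
  -1 + 7 = 6
  2 + 3 = 5
  2 + 7 = 9
  3 + 7 = 10
Collected distinct sums: {-4, -1, 0, 1, 2, 4, 5, 6, 9, 10}
|A +̂ A| = 10
(Reference bound: |A +̂ A| ≥ 2|A| - 3 for |A| ≥ 2, with |A| = 5 giving ≥ 7.)

|A +̂ A| = 10


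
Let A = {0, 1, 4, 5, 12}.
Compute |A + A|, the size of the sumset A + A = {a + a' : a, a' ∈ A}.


A + A = {a + a' : a, a' ∈ A}; |A| = 5.
General bounds: 2|A| - 1 ≤ |A + A| ≤ |A|(|A|+1)/2, i.e. 9 ≤ |A + A| ≤ 15.
Lower bound 2|A|-1 is attained iff A is an arithmetic progression.
Enumerate sums a + a' for a ≤ a' (symmetric, so this suffices):
a = 0: 0+0=0, 0+1=1, 0+4=4, 0+5=5, 0+12=12
a = 1: 1+1=2, 1+4=5, 1+5=6, 1+12=13
a = 4: 4+4=8, 4+5=9, 4+12=16
a = 5: 5+5=10, 5+12=17
a = 12: 12+12=24
Distinct sums: {0, 1, 2, 4, 5, 6, 8, 9, 10, 12, 13, 16, 17, 24}
|A + A| = 14

|A + A| = 14


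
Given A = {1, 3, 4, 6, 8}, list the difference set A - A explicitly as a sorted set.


A - A = {a - a' : a, a' ∈ A}.
Compute a - a' for each ordered pair (a, a'):
a = 1: 1-1=0, 1-3=-2, 1-4=-3, 1-6=-5, 1-8=-7
a = 3: 3-1=2, 3-3=0, 3-4=-1, 3-6=-3, 3-8=-5
a = 4: 4-1=3, 4-3=1, 4-4=0, 4-6=-2, 4-8=-4
a = 6: 6-1=5, 6-3=3, 6-4=2, 6-6=0, 6-8=-2
a = 8: 8-1=7, 8-3=5, 8-4=4, 8-6=2, 8-8=0
Collecting distinct values (and noting 0 appears from a-a):
A - A = {-7, -5, -4, -3, -2, -1, 0, 1, 2, 3, 4, 5, 7}
|A - A| = 13

A - A = {-7, -5, -4, -3, -2, -1, 0, 1, 2, 3, 4, 5, 7}


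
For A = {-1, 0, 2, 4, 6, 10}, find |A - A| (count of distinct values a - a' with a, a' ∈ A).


A - A = {a - a' : a, a' ∈ A}; |A| = 6.
Bounds: 2|A|-1 ≤ |A - A| ≤ |A|² - |A| + 1, i.e. 11 ≤ |A - A| ≤ 31.
Note: 0 ∈ A - A always (from a - a). The set is symmetric: if d ∈ A - A then -d ∈ A - A.
Enumerate nonzero differences d = a - a' with a > a' (then include -d):
Positive differences: {1, 2, 3, 4, 5, 6, 7, 8, 10, 11}
Full difference set: {0} ∪ (positive diffs) ∪ (negative diffs).
|A - A| = 1 + 2·10 = 21 (matches direct enumeration: 21).

|A - A| = 21


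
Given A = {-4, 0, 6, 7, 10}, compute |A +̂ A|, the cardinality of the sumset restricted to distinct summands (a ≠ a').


Restricted sumset: A +̂ A = {a + a' : a ∈ A, a' ∈ A, a ≠ a'}.
Equivalently, take A + A and drop any sum 2a that is achievable ONLY as a + a for a ∈ A (i.e. sums representable only with equal summands).
Enumerate pairs (a, a') with a < a' (symmetric, so each unordered pair gives one sum; this covers all a ≠ a'):
  -4 + 0 = -4
  -4 + 6 = 2
  -4 + 7 = 3
  -4 + 10 = 6
  0 + 6 = 6
  0 + 7 = 7
  0 + 10 = 10
  6 + 7 = 13
  6 + 10 = 16
  7 + 10 = 17
Collected distinct sums: {-4, 2, 3, 6, 7, 10, 13, 16, 17}
|A +̂ A| = 9
(Reference bound: |A +̂ A| ≥ 2|A| - 3 for |A| ≥ 2, with |A| = 5 giving ≥ 7.)

|A +̂ A| = 9


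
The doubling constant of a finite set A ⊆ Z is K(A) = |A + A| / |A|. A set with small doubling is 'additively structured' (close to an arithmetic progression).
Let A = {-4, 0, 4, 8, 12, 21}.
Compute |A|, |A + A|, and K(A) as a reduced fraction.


|A| = 6.
Compute A + A by enumerating all 36 pairs.
A + A = {-8, -4, 0, 4, 8, 12, 16, 17, 20, 21, 24, 25, 29, 33, 42}, so |A + A| = 15.
K = |A + A| / |A| = 15/6 = 5/2 ≈ 2.5000.
Reference: AP of size 6 gives K = 11/6 ≈ 1.8333; a fully generic set of size 6 gives K ≈ 3.5000.

|A| = 6, |A + A| = 15, K = 15/6 = 5/2.


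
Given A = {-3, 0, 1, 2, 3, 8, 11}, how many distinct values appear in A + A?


A + A = {a + a' : a, a' ∈ A}; |A| = 7.
General bounds: 2|A| - 1 ≤ |A + A| ≤ |A|(|A|+1)/2, i.e. 13 ≤ |A + A| ≤ 28.
Lower bound 2|A|-1 is attained iff A is an arithmetic progression.
Enumerate sums a + a' for a ≤ a' (symmetric, so this suffices):
a = -3: -3+-3=-6, -3+0=-3, -3+1=-2, -3+2=-1, -3+3=0, -3+8=5, -3+11=8
a = 0: 0+0=0, 0+1=1, 0+2=2, 0+3=3, 0+8=8, 0+11=11
a = 1: 1+1=2, 1+2=3, 1+3=4, 1+8=9, 1+11=12
a = 2: 2+2=4, 2+3=5, 2+8=10, 2+11=13
a = 3: 3+3=6, 3+8=11, 3+11=14
a = 8: 8+8=16, 8+11=19
a = 11: 11+11=22
Distinct sums: {-6, -3, -2, -1, 0, 1, 2, 3, 4, 5, 6, 8, 9, 10, 11, 12, 13, 14, 16, 19, 22}
|A + A| = 21

|A + A| = 21


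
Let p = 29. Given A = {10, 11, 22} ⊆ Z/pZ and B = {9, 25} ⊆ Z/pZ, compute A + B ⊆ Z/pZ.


Work in Z/29Z: reduce every sum a + b modulo 29.
Enumerate all 6 pairs:
a = 10: 10+9=19, 10+25=6
a = 11: 11+9=20, 11+25=7
a = 22: 22+9=2, 22+25=18
Distinct residues collected: {2, 6, 7, 18, 19, 20}
|A + B| = 6 (out of 29 total residues).

A + B = {2, 6, 7, 18, 19, 20}


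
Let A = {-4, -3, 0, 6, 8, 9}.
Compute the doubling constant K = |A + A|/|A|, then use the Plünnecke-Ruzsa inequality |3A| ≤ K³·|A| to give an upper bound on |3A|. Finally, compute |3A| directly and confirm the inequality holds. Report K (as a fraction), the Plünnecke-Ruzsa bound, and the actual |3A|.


|A| = 6.
Step 1: Compute A + A by enumerating all 36 pairs.
A + A = {-8, -7, -6, -4, -3, 0, 2, 3, 4, 5, 6, 8, 9, 12, 14, 15, 16, 17, 18}, so |A + A| = 19.
Step 2: Doubling constant K = |A + A|/|A| = 19/6 = 19/6 ≈ 3.1667.
Step 3: Plünnecke-Ruzsa gives |3A| ≤ K³·|A| = (3.1667)³ · 6 ≈ 190.5278.
Step 4: Compute 3A = A + A + A directly by enumerating all triples (a,b,c) ∈ A³; |3A| = 37.
Step 5: Check 37 ≤ 190.5278? Yes ✓.

K = 19/6, Plünnecke-Ruzsa bound K³|A| ≈ 190.5278, |3A| = 37, inequality holds.


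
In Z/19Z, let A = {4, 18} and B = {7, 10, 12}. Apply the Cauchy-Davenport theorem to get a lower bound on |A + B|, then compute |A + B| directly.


Cauchy-Davenport: |A + B| ≥ min(p, |A| + |B| - 1) for A, B nonempty in Z/pZ.
|A| = 2, |B| = 3, p = 19.
CD lower bound = min(19, 2 + 3 - 1) = min(19, 4) = 4.
Compute A + B mod 19 directly:
a = 4: 4+7=11, 4+10=14, 4+12=16
a = 18: 18+7=6, 18+10=9, 18+12=11
A + B = {6, 9, 11, 14, 16}, so |A + B| = 5.
Verify: 5 ≥ 4? Yes ✓.

CD lower bound = 4, actual |A + B| = 5.


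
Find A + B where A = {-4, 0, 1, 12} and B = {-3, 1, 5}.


A + B = {a + b : a ∈ A, b ∈ B}.
Enumerate all |A|·|B| = 4·3 = 12 pairs (a, b) and collect distinct sums.
a = -4: -4+-3=-7, -4+1=-3, -4+5=1
a = 0: 0+-3=-3, 0+1=1, 0+5=5
a = 1: 1+-3=-2, 1+1=2, 1+5=6
a = 12: 12+-3=9, 12+1=13, 12+5=17
Collecting distinct sums: A + B = {-7, -3, -2, 1, 2, 5, 6, 9, 13, 17}
|A + B| = 10

A + B = {-7, -3, -2, 1, 2, 5, 6, 9, 13, 17}


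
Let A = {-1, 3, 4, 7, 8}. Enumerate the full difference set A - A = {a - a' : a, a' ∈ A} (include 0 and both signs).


A - A = {a - a' : a, a' ∈ A}.
Compute a - a' for each ordered pair (a, a'):
a = -1: -1--1=0, -1-3=-4, -1-4=-5, -1-7=-8, -1-8=-9
a = 3: 3--1=4, 3-3=0, 3-4=-1, 3-7=-4, 3-8=-5
a = 4: 4--1=5, 4-3=1, 4-4=0, 4-7=-3, 4-8=-4
a = 7: 7--1=8, 7-3=4, 7-4=3, 7-7=0, 7-8=-1
a = 8: 8--1=9, 8-3=5, 8-4=4, 8-7=1, 8-8=0
Collecting distinct values (and noting 0 appears from a-a):
A - A = {-9, -8, -5, -4, -3, -1, 0, 1, 3, 4, 5, 8, 9}
|A - A| = 13

A - A = {-9, -8, -5, -4, -3, -1, 0, 1, 3, 4, 5, 8, 9}


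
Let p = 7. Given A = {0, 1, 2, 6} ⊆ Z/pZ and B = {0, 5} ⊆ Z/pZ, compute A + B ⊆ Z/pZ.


Work in Z/7Z: reduce every sum a + b modulo 7.
Enumerate all 8 pairs:
a = 0: 0+0=0, 0+5=5
a = 1: 1+0=1, 1+5=6
a = 2: 2+0=2, 2+5=0
a = 6: 6+0=6, 6+5=4
Distinct residues collected: {0, 1, 2, 4, 5, 6}
|A + B| = 6 (out of 7 total residues).

A + B = {0, 1, 2, 4, 5, 6}


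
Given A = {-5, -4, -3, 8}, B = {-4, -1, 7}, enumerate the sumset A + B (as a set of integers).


A + B = {a + b : a ∈ A, b ∈ B}.
Enumerate all |A|·|B| = 4·3 = 12 pairs (a, b) and collect distinct sums.
a = -5: -5+-4=-9, -5+-1=-6, -5+7=2
a = -4: -4+-4=-8, -4+-1=-5, -4+7=3
a = -3: -3+-4=-7, -3+-1=-4, -3+7=4
a = 8: 8+-4=4, 8+-1=7, 8+7=15
Collecting distinct sums: A + B = {-9, -8, -7, -6, -5, -4, 2, 3, 4, 7, 15}
|A + B| = 11

A + B = {-9, -8, -7, -6, -5, -4, 2, 3, 4, 7, 15}


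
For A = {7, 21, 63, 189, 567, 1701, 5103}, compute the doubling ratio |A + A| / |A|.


|A| = 7.
Compute A + A by enumerating all 49 pairs.
A + A = {14, 28, 42, 70, 84, 126, 196, 210, 252, 378, 574, 588, 630, 756, 1134, 1708, 1722, 1764, 1890, 2268, 3402, 5110, 5124, 5166, 5292, 5670, 6804, 10206}, so |A + A| = 28.
K = |A + A| / |A| = 28/7 = 4/1 ≈ 4.0000.
Reference: AP of size 7 gives K = 13/7 ≈ 1.8571; a fully generic set of size 7 gives K ≈ 4.0000.

|A| = 7, |A + A| = 28, K = 28/7 = 4/1.


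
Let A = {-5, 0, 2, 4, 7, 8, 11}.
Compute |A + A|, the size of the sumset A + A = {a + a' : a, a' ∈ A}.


A + A = {a + a' : a, a' ∈ A}; |A| = 7.
General bounds: 2|A| - 1 ≤ |A + A| ≤ |A|(|A|+1)/2, i.e. 13 ≤ |A + A| ≤ 28.
Lower bound 2|A|-1 is attained iff A is an arithmetic progression.
Enumerate sums a + a' for a ≤ a' (symmetric, so this suffices):
a = -5: -5+-5=-10, -5+0=-5, -5+2=-3, -5+4=-1, -5+7=2, -5+8=3, -5+11=6
a = 0: 0+0=0, 0+2=2, 0+4=4, 0+7=7, 0+8=8, 0+11=11
a = 2: 2+2=4, 2+4=6, 2+7=9, 2+8=10, 2+11=13
a = 4: 4+4=8, 4+7=11, 4+8=12, 4+11=15
a = 7: 7+7=14, 7+8=15, 7+11=18
a = 8: 8+8=16, 8+11=19
a = 11: 11+11=22
Distinct sums: {-10, -5, -3, -1, 0, 2, 3, 4, 6, 7, 8, 9, 10, 11, 12, 13, 14, 15, 16, 18, 19, 22}
|A + A| = 22

|A + A| = 22


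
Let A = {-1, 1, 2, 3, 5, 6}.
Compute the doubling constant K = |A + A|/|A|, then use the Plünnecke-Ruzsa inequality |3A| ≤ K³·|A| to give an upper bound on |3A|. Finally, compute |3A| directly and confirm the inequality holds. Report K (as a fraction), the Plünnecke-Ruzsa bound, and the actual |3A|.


|A| = 6.
Step 1: Compute A + A by enumerating all 36 pairs.
A + A = {-2, 0, 1, 2, 3, 4, 5, 6, 7, 8, 9, 10, 11, 12}, so |A + A| = 14.
Step 2: Doubling constant K = |A + A|/|A| = 14/6 = 14/6 ≈ 2.3333.
Step 3: Plünnecke-Ruzsa gives |3A| ≤ K³·|A| = (2.3333)³ · 6 ≈ 76.2222.
Step 4: Compute 3A = A + A + A directly by enumerating all triples (a,b,c) ∈ A³; |3A| = 21.
Step 5: Check 21 ≤ 76.2222? Yes ✓.

K = 14/6, Plünnecke-Ruzsa bound K³|A| ≈ 76.2222, |3A| = 21, inequality holds.


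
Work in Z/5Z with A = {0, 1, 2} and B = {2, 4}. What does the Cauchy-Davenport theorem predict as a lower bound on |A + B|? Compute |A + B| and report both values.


Cauchy-Davenport: |A + B| ≥ min(p, |A| + |B| - 1) for A, B nonempty in Z/pZ.
|A| = 3, |B| = 2, p = 5.
CD lower bound = min(5, 3 + 2 - 1) = min(5, 4) = 4.
Compute A + B mod 5 directly:
a = 0: 0+2=2, 0+4=4
a = 1: 1+2=3, 1+4=0
a = 2: 2+2=4, 2+4=1
A + B = {0, 1, 2, 3, 4}, so |A + B| = 5.
Verify: 5 ≥ 4? Yes ✓.

CD lower bound = 4, actual |A + B| = 5.


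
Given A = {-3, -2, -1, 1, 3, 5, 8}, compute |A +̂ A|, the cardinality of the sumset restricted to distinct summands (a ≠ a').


Restricted sumset: A +̂ A = {a + a' : a ∈ A, a' ∈ A, a ≠ a'}.
Equivalently, take A + A and drop any sum 2a that is achievable ONLY as a + a for a ∈ A (i.e. sums representable only with equal summands).
Enumerate pairs (a, a') with a < a' (symmetric, so each unordered pair gives one sum; this covers all a ≠ a'):
  -3 + -2 = -5
  -3 + -1 = -4
  -3 + 1 = -2
  -3 + 3 = 0
  -3 + 5 = 2
  -3 + 8 = 5
  -2 + -1 = -3
  -2 + 1 = -1
  -2 + 3 = 1
  -2 + 5 = 3
  -2 + 8 = 6
  -1 + 1 = 0
  -1 + 3 = 2
  -1 + 5 = 4
  -1 + 8 = 7
  1 + 3 = 4
  1 + 5 = 6
  1 + 8 = 9
  3 + 5 = 8
  3 + 8 = 11
  5 + 8 = 13
Collected distinct sums: {-5, -4, -3, -2, -1, 0, 1, 2, 3, 4, 5, 6, 7, 8, 9, 11, 13}
|A +̂ A| = 17
(Reference bound: |A +̂ A| ≥ 2|A| - 3 for |A| ≥ 2, with |A| = 7 giving ≥ 11.)

|A +̂ A| = 17


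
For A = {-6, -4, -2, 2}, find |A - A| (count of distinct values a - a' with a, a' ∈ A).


A - A = {a - a' : a, a' ∈ A}; |A| = 4.
Bounds: 2|A|-1 ≤ |A - A| ≤ |A|² - |A| + 1, i.e. 7 ≤ |A - A| ≤ 13.
Note: 0 ∈ A - A always (from a - a). The set is symmetric: if d ∈ A - A then -d ∈ A - A.
Enumerate nonzero differences d = a - a' with a > a' (then include -d):
Positive differences: {2, 4, 6, 8}
Full difference set: {0} ∪ (positive diffs) ∪ (negative diffs).
|A - A| = 1 + 2·4 = 9 (matches direct enumeration: 9).

|A - A| = 9


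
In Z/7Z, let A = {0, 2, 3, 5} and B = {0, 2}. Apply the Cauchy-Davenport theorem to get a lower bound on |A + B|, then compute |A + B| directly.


Cauchy-Davenport: |A + B| ≥ min(p, |A| + |B| - 1) for A, B nonempty in Z/pZ.
|A| = 4, |B| = 2, p = 7.
CD lower bound = min(7, 4 + 2 - 1) = min(7, 5) = 5.
Compute A + B mod 7 directly:
a = 0: 0+0=0, 0+2=2
a = 2: 2+0=2, 2+2=4
a = 3: 3+0=3, 3+2=5
a = 5: 5+0=5, 5+2=0
A + B = {0, 2, 3, 4, 5}, so |A + B| = 5.
Verify: 5 ≥ 5? Yes ✓.

CD lower bound = 5, actual |A + B| = 5.


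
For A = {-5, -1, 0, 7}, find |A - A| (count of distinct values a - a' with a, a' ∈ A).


A - A = {a - a' : a, a' ∈ A}; |A| = 4.
Bounds: 2|A|-1 ≤ |A - A| ≤ |A|² - |A| + 1, i.e. 7 ≤ |A - A| ≤ 13.
Note: 0 ∈ A - A always (from a - a). The set is symmetric: if d ∈ A - A then -d ∈ A - A.
Enumerate nonzero differences d = a - a' with a > a' (then include -d):
Positive differences: {1, 4, 5, 7, 8, 12}
Full difference set: {0} ∪ (positive diffs) ∪ (negative diffs).
|A - A| = 1 + 2·6 = 13 (matches direct enumeration: 13).

|A - A| = 13


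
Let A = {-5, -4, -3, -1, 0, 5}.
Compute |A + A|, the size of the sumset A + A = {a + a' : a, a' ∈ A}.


A + A = {a + a' : a, a' ∈ A}; |A| = 6.
General bounds: 2|A| - 1 ≤ |A + A| ≤ |A|(|A|+1)/2, i.e. 11 ≤ |A + A| ≤ 21.
Lower bound 2|A|-1 is attained iff A is an arithmetic progression.
Enumerate sums a + a' for a ≤ a' (symmetric, so this suffices):
a = -5: -5+-5=-10, -5+-4=-9, -5+-3=-8, -5+-1=-6, -5+0=-5, -5+5=0
a = -4: -4+-4=-8, -4+-3=-7, -4+-1=-5, -4+0=-4, -4+5=1
a = -3: -3+-3=-6, -3+-1=-4, -3+0=-3, -3+5=2
a = -1: -1+-1=-2, -1+0=-1, -1+5=4
a = 0: 0+0=0, 0+5=5
a = 5: 5+5=10
Distinct sums: {-10, -9, -8, -7, -6, -5, -4, -3, -2, -1, 0, 1, 2, 4, 5, 10}
|A + A| = 16

|A + A| = 16


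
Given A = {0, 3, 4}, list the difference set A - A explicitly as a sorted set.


A - A = {a - a' : a, a' ∈ A}.
Compute a - a' for each ordered pair (a, a'):
a = 0: 0-0=0, 0-3=-3, 0-4=-4
a = 3: 3-0=3, 3-3=0, 3-4=-1
a = 4: 4-0=4, 4-3=1, 4-4=0
Collecting distinct values (and noting 0 appears from a-a):
A - A = {-4, -3, -1, 0, 1, 3, 4}
|A - A| = 7

A - A = {-4, -3, -1, 0, 1, 3, 4}


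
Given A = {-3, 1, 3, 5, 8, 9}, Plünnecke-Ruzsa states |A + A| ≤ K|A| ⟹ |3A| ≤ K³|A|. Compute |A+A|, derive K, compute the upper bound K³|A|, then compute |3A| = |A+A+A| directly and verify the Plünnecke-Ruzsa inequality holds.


|A| = 6.
Step 1: Compute A + A by enumerating all 36 pairs.
A + A = {-6, -2, 0, 2, 4, 5, 6, 8, 9, 10, 11, 12, 13, 14, 16, 17, 18}, so |A + A| = 17.
Step 2: Doubling constant K = |A + A|/|A| = 17/6 = 17/6 ≈ 2.8333.
Step 3: Plünnecke-Ruzsa gives |3A| ≤ K³·|A| = (2.8333)³ · 6 ≈ 136.4722.
Step 4: Compute 3A = A + A + A directly by enumerating all triples (a,b,c) ∈ A³; |3A| = 30.
Step 5: Check 30 ≤ 136.4722? Yes ✓.

K = 17/6, Plünnecke-Ruzsa bound K³|A| ≈ 136.4722, |3A| = 30, inequality holds.


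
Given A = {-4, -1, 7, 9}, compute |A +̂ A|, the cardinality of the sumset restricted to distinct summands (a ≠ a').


Restricted sumset: A +̂ A = {a + a' : a ∈ A, a' ∈ A, a ≠ a'}.
Equivalently, take A + A and drop any sum 2a that is achievable ONLY as a + a for a ∈ A (i.e. sums representable only with equal summands).
Enumerate pairs (a, a') with a < a' (symmetric, so each unordered pair gives one sum; this covers all a ≠ a'):
  -4 + -1 = -5
  -4 + 7 = 3
  -4 + 9 = 5
  -1 + 7 = 6
  -1 + 9 = 8
  7 + 9 = 16
Collected distinct sums: {-5, 3, 5, 6, 8, 16}
|A +̂ A| = 6
(Reference bound: |A +̂ A| ≥ 2|A| - 3 for |A| ≥ 2, with |A| = 4 giving ≥ 5.)

|A +̂ A| = 6


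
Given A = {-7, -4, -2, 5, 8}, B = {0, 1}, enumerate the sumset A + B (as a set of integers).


A + B = {a + b : a ∈ A, b ∈ B}.
Enumerate all |A|·|B| = 5·2 = 10 pairs (a, b) and collect distinct sums.
a = -7: -7+0=-7, -7+1=-6
a = -4: -4+0=-4, -4+1=-3
a = -2: -2+0=-2, -2+1=-1
a = 5: 5+0=5, 5+1=6
a = 8: 8+0=8, 8+1=9
Collecting distinct sums: A + B = {-7, -6, -4, -3, -2, -1, 5, 6, 8, 9}
|A + B| = 10

A + B = {-7, -6, -4, -3, -2, -1, 5, 6, 8, 9}


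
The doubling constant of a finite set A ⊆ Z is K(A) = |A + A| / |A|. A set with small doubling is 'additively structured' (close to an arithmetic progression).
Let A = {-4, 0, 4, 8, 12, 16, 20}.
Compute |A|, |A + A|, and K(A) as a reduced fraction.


|A| = 7.
Compute A + A by enumerating all 49 pairs.
A + A = {-8, -4, 0, 4, 8, 12, 16, 20, 24, 28, 32, 36, 40}, so |A + A| = 13.
K = |A + A| / |A| = 13/7 (already in lowest terms) ≈ 1.8571.
Reference: AP of size 7 gives K = 13/7 ≈ 1.8571; a fully generic set of size 7 gives K ≈ 4.0000.

|A| = 7, |A + A| = 13, K = 13/7.


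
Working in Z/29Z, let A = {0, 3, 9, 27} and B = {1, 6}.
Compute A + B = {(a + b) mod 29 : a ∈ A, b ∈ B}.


Work in Z/29Z: reduce every sum a + b modulo 29.
Enumerate all 8 pairs:
a = 0: 0+1=1, 0+6=6
a = 3: 3+1=4, 3+6=9
a = 9: 9+1=10, 9+6=15
a = 27: 27+1=28, 27+6=4
Distinct residues collected: {1, 4, 6, 9, 10, 15, 28}
|A + B| = 7 (out of 29 total residues).

A + B = {1, 4, 6, 9, 10, 15, 28}


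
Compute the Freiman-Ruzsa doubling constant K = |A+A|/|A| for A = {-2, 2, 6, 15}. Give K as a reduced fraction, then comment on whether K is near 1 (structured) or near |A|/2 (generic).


|A| = 4.
Compute A + A by enumerating all 16 pairs.
A + A = {-4, 0, 4, 8, 12, 13, 17, 21, 30}, so |A + A| = 9.
K = |A + A| / |A| = 9/4 (already in lowest terms) ≈ 2.2500.
Reference: AP of size 4 gives K = 7/4 ≈ 1.7500; a fully generic set of size 4 gives K ≈ 2.5000.

|A| = 4, |A + A| = 9, K = 9/4.


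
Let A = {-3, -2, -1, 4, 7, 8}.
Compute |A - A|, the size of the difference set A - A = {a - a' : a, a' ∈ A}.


A - A = {a - a' : a, a' ∈ A}; |A| = 6.
Bounds: 2|A|-1 ≤ |A - A| ≤ |A|² - |A| + 1, i.e. 11 ≤ |A - A| ≤ 31.
Note: 0 ∈ A - A always (from a - a). The set is symmetric: if d ∈ A - A then -d ∈ A - A.
Enumerate nonzero differences d = a - a' with a > a' (then include -d):
Positive differences: {1, 2, 3, 4, 5, 6, 7, 8, 9, 10, 11}
Full difference set: {0} ∪ (positive diffs) ∪ (negative diffs).
|A - A| = 1 + 2·11 = 23 (matches direct enumeration: 23).

|A - A| = 23


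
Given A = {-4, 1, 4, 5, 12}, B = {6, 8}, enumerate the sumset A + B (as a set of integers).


A + B = {a + b : a ∈ A, b ∈ B}.
Enumerate all |A|·|B| = 5·2 = 10 pairs (a, b) and collect distinct sums.
a = -4: -4+6=2, -4+8=4
a = 1: 1+6=7, 1+8=9
a = 4: 4+6=10, 4+8=12
a = 5: 5+6=11, 5+8=13
a = 12: 12+6=18, 12+8=20
Collecting distinct sums: A + B = {2, 4, 7, 9, 10, 11, 12, 13, 18, 20}
|A + B| = 10

A + B = {2, 4, 7, 9, 10, 11, 12, 13, 18, 20}


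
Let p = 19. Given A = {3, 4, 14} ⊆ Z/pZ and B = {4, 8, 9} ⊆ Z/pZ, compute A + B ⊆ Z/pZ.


Work in Z/19Z: reduce every sum a + b modulo 19.
Enumerate all 9 pairs:
a = 3: 3+4=7, 3+8=11, 3+9=12
a = 4: 4+4=8, 4+8=12, 4+9=13
a = 14: 14+4=18, 14+8=3, 14+9=4
Distinct residues collected: {3, 4, 7, 8, 11, 12, 13, 18}
|A + B| = 8 (out of 19 total residues).

A + B = {3, 4, 7, 8, 11, 12, 13, 18}


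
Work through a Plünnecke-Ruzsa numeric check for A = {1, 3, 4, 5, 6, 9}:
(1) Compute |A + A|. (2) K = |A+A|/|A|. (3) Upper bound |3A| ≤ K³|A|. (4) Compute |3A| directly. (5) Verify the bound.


|A| = 6.
Step 1: Compute A + A by enumerating all 36 pairs.
A + A = {2, 4, 5, 6, 7, 8, 9, 10, 11, 12, 13, 14, 15, 18}, so |A + A| = 14.
Step 2: Doubling constant K = |A + A|/|A| = 14/6 = 14/6 ≈ 2.3333.
Step 3: Plünnecke-Ruzsa gives |3A| ≤ K³·|A| = (2.3333)³ · 6 ≈ 76.2222.
Step 4: Compute 3A = A + A + A directly by enumerating all triples (a,b,c) ∈ A³; |3A| = 22.
Step 5: Check 22 ≤ 76.2222? Yes ✓.

K = 14/6, Plünnecke-Ruzsa bound K³|A| ≈ 76.2222, |3A| = 22, inequality holds.


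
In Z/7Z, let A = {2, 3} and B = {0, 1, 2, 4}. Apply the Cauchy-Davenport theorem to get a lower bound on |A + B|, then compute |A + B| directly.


Cauchy-Davenport: |A + B| ≥ min(p, |A| + |B| - 1) for A, B nonempty in Z/pZ.
|A| = 2, |B| = 4, p = 7.
CD lower bound = min(7, 2 + 4 - 1) = min(7, 5) = 5.
Compute A + B mod 7 directly:
a = 2: 2+0=2, 2+1=3, 2+2=4, 2+4=6
a = 3: 3+0=3, 3+1=4, 3+2=5, 3+4=0
A + B = {0, 2, 3, 4, 5, 6}, so |A + B| = 6.
Verify: 6 ≥ 5? Yes ✓.

CD lower bound = 5, actual |A + B| = 6.


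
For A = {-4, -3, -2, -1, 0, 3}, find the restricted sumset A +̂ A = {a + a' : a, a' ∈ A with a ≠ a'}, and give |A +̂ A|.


Restricted sumset: A +̂ A = {a + a' : a ∈ A, a' ∈ A, a ≠ a'}.
Equivalently, take A + A and drop any sum 2a that is achievable ONLY as a + a for a ∈ A (i.e. sums representable only with equal summands).
Enumerate pairs (a, a') with a < a' (symmetric, so each unordered pair gives one sum; this covers all a ≠ a'):
  -4 + -3 = -7
  -4 + -2 = -6
  -4 + -1 = -5
  -4 + 0 = -4
  -4 + 3 = -1
  -3 + -2 = -5
  -3 + -1 = -4
  -3 + 0 = -3
  -3 + 3 = 0
  -2 + -1 = -3
  -2 + 0 = -2
  -2 + 3 = 1
  -1 + 0 = -1
  -1 + 3 = 2
  0 + 3 = 3
Collected distinct sums: {-7, -6, -5, -4, -3, -2, -1, 0, 1, 2, 3}
|A +̂ A| = 11
(Reference bound: |A +̂ A| ≥ 2|A| - 3 for |A| ≥ 2, with |A| = 6 giving ≥ 9.)

|A +̂ A| = 11


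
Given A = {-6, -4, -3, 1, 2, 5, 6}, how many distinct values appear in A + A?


A + A = {a + a' : a, a' ∈ A}; |A| = 7.
General bounds: 2|A| - 1 ≤ |A + A| ≤ |A|(|A|+1)/2, i.e. 13 ≤ |A + A| ≤ 28.
Lower bound 2|A|-1 is attained iff A is an arithmetic progression.
Enumerate sums a + a' for a ≤ a' (symmetric, so this suffices):
a = -6: -6+-6=-12, -6+-4=-10, -6+-3=-9, -6+1=-5, -6+2=-4, -6+5=-1, -6+6=0
a = -4: -4+-4=-8, -4+-3=-7, -4+1=-3, -4+2=-2, -4+5=1, -4+6=2
a = -3: -3+-3=-6, -3+1=-2, -3+2=-1, -3+5=2, -3+6=3
a = 1: 1+1=2, 1+2=3, 1+5=6, 1+6=7
a = 2: 2+2=4, 2+5=7, 2+6=8
a = 5: 5+5=10, 5+6=11
a = 6: 6+6=12
Distinct sums: {-12, -10, -9, -8, -7, -6, -5, -4, -3, -2, -1, 0, 1, 2, 3, 4, 6, 7, 8, 10, 11, 12}
|A + A| = 22

|A + A| = 22


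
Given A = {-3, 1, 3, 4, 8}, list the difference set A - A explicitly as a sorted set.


A - A = {a - a' : a, a' ∈ A}.
Compute a - a' for each ordered pair (a, a'):
a = -3: -3--3=0, -3-1=-4, -3-3=-6, -3-4=-7, -3-8=-11
a = 1: 1--3=4, 1-1=0, 1-3=-2, 1-4=-3, 1-8=-7
a = 3: 3--3=6, 3-1=2, 3-3=0, 3-4=-1, 3-8=-5
a = 4: 4--3=7, 4-1=3, 4-3=1, 4-4=0, 4-8=-4
a = 8: 8--3=11, 8-1=7, 8-3=5, 8-4=4, 8-8=0
Collecting distinct values (and noting 0 appears from a-a):
A - A = {-11, -7, -6, -5, -4, -3, -2, -1, 0, 1, 2, 3, 4, 5, 6, 7, 11}
|A - A| = 17

A - A = {-11, -7, -6, -5, -4, -3, -2, -1, 0, 1, 2, 3, 4, 5, 6, 7, 11}


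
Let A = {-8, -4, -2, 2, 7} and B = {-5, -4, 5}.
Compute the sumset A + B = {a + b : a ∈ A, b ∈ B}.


A + B = {a + b : a ∈ A, b ∈ B}.
Enumerate all |A|·|B| = 5·3 = 15 pairs (a, b) and collect distinct sums.
a = -8: -8+-5=-13, -8+-4=-12, -8+5=-3
a = -4: -4+-5=-9, -4+-4=-8, -4+5=1
a = -2: -2+-5=-7, -2+-4=-6, -2+5=3
a = 2: 2+-5=-3, 2+-4=-2, 2+5=7
a = 7: 7+-5=2, 7+-4=3, 7+5=12
Collecting distinct sums: A + B = {-13, -12, -9, -8, -7, -6, -3, -2, 1, 2, 3, 7, 12}
|A + B| = 13

A + B = {-13, -12, -9, -8, -7, -6, -3, -2, 1, 2, 3, 7, 12}


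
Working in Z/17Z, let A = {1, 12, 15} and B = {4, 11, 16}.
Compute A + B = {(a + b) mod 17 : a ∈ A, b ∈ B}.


Work in Z/17Z: reduce every sum a + b modulo 17.
Enumerate all 9 pairs:
a = 1: 1+4=5, 1+11=12, 1+16=0
a = 12: 12+4=16, 12+11=6, 12+16=11
a = 15: 15+4=2, 15+11=9, 15+16=14
Distinct residues collected: {0, 2, 5, 6, 9, 11, 12, 14, 16}
|A + B| = 9 (out of 17 total residues).

A + B = {0, 2, 5, 6, 9, 11, 12, 14, 16}


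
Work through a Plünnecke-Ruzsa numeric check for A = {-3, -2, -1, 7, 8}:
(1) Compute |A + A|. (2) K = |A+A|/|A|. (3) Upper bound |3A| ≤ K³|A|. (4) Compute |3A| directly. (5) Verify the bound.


|A| = 5.
Step 1: Compute A + A by enumerating all 25 pairs.
A + A = {-6, -5, -4, -3, -2, 4, 5, 6, 7, 14, 15, 16}, so |A + A| = 12.
Step 2: Doubling constant K = |A + A|/|A| = 12/5 = 12/5 ≈ 2.4000.
Step 3: Plünnecke-Ruzsa gives |3A| ≤ K³·|A| = (2.4000)³ · 5 ≈ 69.1200.
Step 4: Compute 3A = A + A + A directly by enumerating all triples (a,b,c) ∈ A³; |3A| = 22.
Step 5: Check 22 ≤ 69.1200? Yes ✓.

K = 12/5, Plünnecke-Ruzsa bound K³|A| ≈ 69.1200, |3A| = 22, inequality holds.


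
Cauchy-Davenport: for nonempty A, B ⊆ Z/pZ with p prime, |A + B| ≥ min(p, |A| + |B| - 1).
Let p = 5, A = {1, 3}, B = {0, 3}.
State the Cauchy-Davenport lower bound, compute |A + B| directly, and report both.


Cauchy-Davenport: |A + B| ≥ min(p, |A| + |B| - 1) for A, B nonempty in Z/pZ.
|A| = 2, |B| = 2, p = 5.
CD lower bound = min(5, 2 + 2 - 1) = min(5, 3) = 3.
Compute A + B mod 5 directly:
a = 1: 1+0=1, 1+3=4
a = 3: 3+0=3, 3+3=1
A + B = {1, 3, 4}, so |A + B| = 3.
Verify: 3 ≥ 3? Yes ✓.

CD lower bound = 3, actual |A + B| = 3.


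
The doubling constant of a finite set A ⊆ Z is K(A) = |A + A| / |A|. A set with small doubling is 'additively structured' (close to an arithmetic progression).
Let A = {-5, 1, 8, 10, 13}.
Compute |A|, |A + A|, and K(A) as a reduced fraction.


|A| = 5.
Compute A + A by enumerating all 25 pairs.
A + A = {-10, -4, 2, 3, 5, 8, 9, 11, 14, 16, 18, 20, 21, 23, 26}, so |A + A| = 15.
K = |A + A| / |A| = 15/5 = 3/1 ≈ 3.0000.
Reference: AP of size 5 gives K = 9/5 ≈ 1.8000; a fully generic set of size 5 gives K ≈ 3.0000.

|A| = 5, |A + A| = 15, K = 15/5 = 3/1.


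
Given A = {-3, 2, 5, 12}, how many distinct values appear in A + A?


A + A = {a + a' : a, a' ∈ A}; |A| = 4.
General bounds: 2|A| - 1 ≤ |A + A| ≤ |A|(|A|+1)/2, i.e. 7 ≤ |A + A| ≤ 10.
Lower bound 2|A|-1 is attained iff A is an arithmetic progression.
Enumerate sums a + a' for a ≤ a' (symmetric, so this suffices):
a = -3: -3+-3=-6, -3+2=-1, -3+5=2, -3+12=9
a = 2: 2+2=4, 2+5=7, 2+12=14
a = 5: 5+5=10, 5+12=17
a = 12: 12+12=24
Distinct sums: {-6, -1, 2, 4, 7, 9, 10, 14, 17, 24}
|A + A| = 10

|A + A| = 10


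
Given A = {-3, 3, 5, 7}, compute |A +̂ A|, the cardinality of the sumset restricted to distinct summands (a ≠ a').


Restricted sumset: A +̂ A = {a + a' : a ∈ A, a' ∈ A, a ≠ a'}.
Equivalently, take A + A and drop any sum 2a that is achievable ONLY as a + a for a ∈ A (i.e. sums representable only with equal summands).
Enumerate pairs (a, a') with a < a' (symmetric, so each unordered pair gives one sum; this covers all a ≠ a'):
  -3 + 3 = 0
  -3 + 5 = 2
  -3 + 7 = 4
  3 + 5 = 8
  3 + 7 = 10
  5 + 7 = 12
Collected distinct sums: {0, 2, 4, 8, 10, 12}
|A +̂ A| = 6
(Reference bound: |A +̂ A| ≥ 2|A| - 3 for |A| ≥ 2, with |A| = 4 giving ≥ 5.)

|A +̂ A| = 6


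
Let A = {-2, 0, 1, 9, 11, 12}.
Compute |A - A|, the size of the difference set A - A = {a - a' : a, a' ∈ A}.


A - A = {a - a' : a, a' ∈ A}; |A| = 6.
Bounds: 2|A|-1 ≤ |A - A| ≤ |A|² - |A| + 1, i.e. 11 ≤ |A - A| ≤ 31.
Note: 0 ∈ A - A always (from a - a). The set is symmetric: if d ∈ A - A then -d ∈ A - A.
Enumerate nonzero differences d = a - a' with a > a' (then include -d):
Positive differences: {1, 2, 3, 8, 9, 10, 11, 12, 13, 14}
Full difference set: {0} ∪ (positive diffs) ∪ (negative diffs).
|A - A| = 1 + 2·10 = 21 (matches direct enumeration: 21).

|A - A| = 21


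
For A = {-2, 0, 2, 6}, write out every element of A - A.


A - A = {a - a' : a, a' ∈ A}.
Compute a - a' for each ordered pair (a, a'):
a = -2: -2--2=0, -2-0=-2, -2-2=-4, -2-6=-8
a = 0: 0--2=2, 0-0=0, 0-2=-2, 0-6=-6
a = 2: 2--2=4, 2-0=2, 2-2=0, 2-6=-4
a = 6: 6--2=8, 6-0=6, 6-2=4, 6-6=0
Collecting distinct values (and noting 0 appears from a-a):
A - A = {-8, -6, -4, -2, 0, 2, 4, 6, 8}
|A - A| = 9

A - A = {-8, -6, -4, -2, 0, 2, 4, 6, 8}


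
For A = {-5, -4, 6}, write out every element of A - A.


A - A = {a - a' : a, a' ∈ A}.
Compute a - a' for each ordered pair (a, a'):
a = -5: -5--5=0, -5--4=-1, -5-6=-11
a = -4: -4--5=1, -4--4=0, -4-6=-10
a = 6: 6--5=11, 6--4=10, 6-6=0
Collecting distinct values (and noting 0 appears from a-a):
A - A = {-11, -10, -1, 0, 1, 10, 11}
|A - A| = 7

A - A = {-11, -10, -1, 0, 1, 10, 11}


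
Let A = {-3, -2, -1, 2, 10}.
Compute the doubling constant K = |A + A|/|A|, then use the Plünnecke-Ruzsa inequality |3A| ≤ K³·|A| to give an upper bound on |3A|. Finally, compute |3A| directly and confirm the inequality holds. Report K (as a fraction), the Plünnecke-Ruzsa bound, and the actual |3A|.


|A| = 5.
Step 1: Compute A + A by enumerating all 25 pairs.
A + A = {-6, -5, -4, -3, -2, -1, 0, 1, 4, 7, 8, 9, 12, 20}, so |A + A| = 14.
Step 2: Doubling constant K = |A + A|/|A| = 14/5 = 14/5 ≈ 2.8000.
Step 3: Plünnecke-Ruzsa gives |3A| ≤ K³·|A| = (2.8000)³ · 5 ≈ 109.7600.
Step 4: Compute 3A = A + A + A directly by enumerating all triples (a,b,c) ∈ A³; |3A| = 27.
Step 5: Check 27 ≤ 109.7600? Yes ✓.

K = 14/5, Plünnecke-Ruzsa bound K³|A| ≈ 109.7600, |3A| = 27, inequality holds.


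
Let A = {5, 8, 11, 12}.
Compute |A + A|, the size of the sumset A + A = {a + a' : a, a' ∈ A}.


A + A = {a + a' : a, a' ∈ A}; |A| = 4.
General bounds: 2|A| - 1 ≤ |A + A| ≤ |A|(|A|+1)/2, i.e. 7 ≤ |A + A| ≤ 10.
Lower bound 2|A|-1 is attained iff A is an arithmetic progression.
Enumerate sums a + a' for a ≤ a' (symmetric, so this suffices):
a = 5: 5+5=10, 5+8=13, 5+11=16, 5+12=17
a = 8: 8+8=16, 8+11=19, 8+12=20
a = 11: 11+11=22, 11+12=23
a = 12: 12+12=24
Distinct sums: {10, 13, 16, 17, 19, 20, 22, 23, 24}
|A + A| = 9

|A + A| = 9


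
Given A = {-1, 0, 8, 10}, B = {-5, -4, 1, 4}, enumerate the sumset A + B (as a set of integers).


A + B = {a + b : a ∈ A, b ∈ B}.
Enumerate all |A|·|B| = 4·4 = 16 pairs (a, b) and collect distinct sums.
a = -1: -1+-5=-6, -1+-4=-5, -1+1=0, -1+4=3
a = 0: 0+-5=-5, 0+-4=-4, 0+1=1, 0+4=4
a = 8: 8+-5=3, 8+-4=4, 8+1=9, 8+4=12
a = 10: 10+-5=5, 10+-4=6, 10+1=11, 10+4=14
Collecting distinct sums: A + B = {-6, -5, -4, 0, 1, 3, 4, 5, 6, 9, 11, 12, 14}
|A + B| = 13

A + B = {-6, -5, -4, 0, 1, 3, 4, 5, 6, 9, 11, 12, 14}


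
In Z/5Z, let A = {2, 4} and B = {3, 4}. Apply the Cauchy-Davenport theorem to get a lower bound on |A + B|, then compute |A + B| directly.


Cauchy-Davenport: |A + B| ≥ min(p, |A| + |B| - 1) for A, B nonempty in Z/pZ.
|A| = 2, |B| = 2, p = 5.
CD lower bound = min(5, 2 + 2 - 1) = min(5, 3) = 3.
Compute A + B mod 5 directly:
a = 2: 2+3=0, 2+4=1
a = 4: 4+3=2, 4+4=3
A + B = {0, 1, 2, 3}, so |A + B| = 4.
Verify: 4 ≥ 3? Yes ✓.

CD lower bound = 3, actual |A + B| = 4.


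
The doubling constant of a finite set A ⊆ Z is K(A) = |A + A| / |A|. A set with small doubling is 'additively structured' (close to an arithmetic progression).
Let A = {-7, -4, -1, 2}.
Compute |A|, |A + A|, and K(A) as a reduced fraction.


|A| = 4.
Compute A + A by enumerating all 16 pairs.
A + A = {-14, -11, -8, -5, -2, 1, 4}, so |A + A| = 7.
K = |A + A| / |A| = 7/4 (already in lowest terms) ≈ 1.7500.
Reference: AP of size 4 gives K = 7/4 ≈ 1.7500; a fully generic set of size 4 gives K ≈ 2.5000.

|A| = 4, |A + A| = 7, K = 7/4.


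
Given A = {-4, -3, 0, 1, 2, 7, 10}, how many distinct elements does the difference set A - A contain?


A - A = {a - a' : a, a' ∈ A}; |A| = 7.
Bounds: 2|A|-1 ≤ |A - A| ≤ |A|² - |A| + 1, i.e. 13 ≤ |A - A| ≤ 43.
Note: 0 ∈ A - A always (from a - a). The set is symmetric: if d ∈ A - A then -d ∈ A - A.
Enumerate nonzero differences d = a - a' with a > a' (then include -d):
Positive differences: {1, 2, 3, 4, 5, 6, 7, 8, 9, 10, 11, 13, 14}
Full difference set: {0} ∪ (positive diffs) ∪ (negative diffs).
|A - A| = 1 + 2·13 = 27 (matches direct enumeration: 27).

|A - A| = 27


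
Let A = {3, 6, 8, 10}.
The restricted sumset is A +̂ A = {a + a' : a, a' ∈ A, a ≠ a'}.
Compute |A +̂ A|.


Restricted sumset: A +̂ A = {a + a' : a ∈ A, a' ∈ A, a ≠ a'}.
Equivalently, take A + A and drop any sum 2a that is achievable ONLY as a + a for a ∈ A (i.e. sums representable only with equal summands).
Enumerate pairs (a, a') with a < a' (symmetric, so each unordered pair gives one sum; this covers all a ≠ a'):
  3 + 6 = 9
  3 + 8 = 11
  3 + 10 = 13
  6 + 8 = 14
  6 + 10 = 16
  8 + 10 = 18
Collected distinct sums: {9, 11, 13, 14, 16, 18}
|A +̂ A| = 6
(Reference bound: |A +̂ A| ≥ 2|A| - 3 for |A| ≥ 2, with |A| = 4 giving ≥ 5.)

|A +̂ A| = 6


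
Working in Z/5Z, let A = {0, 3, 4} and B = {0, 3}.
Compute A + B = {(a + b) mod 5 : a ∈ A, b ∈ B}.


Work in Z/5Z: reduce every sum a + b modulo 5.
Enumerate all 6 pairs:
a = 0: 0+0=0, 0+3=3
a = 3: 3+0=3, 3+3=1
a = 4: 4+0=4, 4+3=2
Distinct residues collected: {0, 1, 2, 3, 4}
|A + B| = 5 (out of 5 total residues).

A + B = {0, 1, 2, 3, 4}


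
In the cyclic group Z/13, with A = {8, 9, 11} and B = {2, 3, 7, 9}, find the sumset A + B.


Work in Z/13Z: reduce every sum a + b modulo 13.
Enumerate all 12 pairs:
a = 8: 8+2=10, 8+3=11, 8+7=2, 8+9=4
a = 9: 9+2=11, 9+3=12, 9+7=3, 9+9=5
a = 11: 11+2=0, 11+3=1, 11+7=5, 11+9=7
Distinct residues collected: {0, 1, 2, 3, 4, 5, 7, 10, 11, 12}
|A + B| = 10 (out of 13 total residues).

A + B = {0, 1, 2, 3, 4, 5, 7, 10, 11, 12}


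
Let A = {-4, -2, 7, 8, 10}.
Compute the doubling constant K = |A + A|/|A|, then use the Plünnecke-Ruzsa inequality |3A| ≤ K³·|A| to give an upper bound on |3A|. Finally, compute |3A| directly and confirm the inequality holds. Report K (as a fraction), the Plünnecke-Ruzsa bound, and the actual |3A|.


|A| = 5.
Step 1: Compute A + A by enumerating all 25 pairs.
A + A = {-8, -6, -4, 3, 4, 5, 6, 8, 14, 15, 16, 17, 18, 20}, so |A + A| = 14.
Step 2: Doubling constant K = |A + A|/|A| = 14/5 = 14/5 ≈ 2.8000.
Step 3: Plünnecke-Ruzsa gives |3A| ≤ K³·|A| = (2.8000)³ · 5 ≈ 109.7600.
Step 4: Compute 3A = A + A + A directly by enumerating all triples (a,b,c) ∈ A³; |3A| = 28.
Step 5: Check 28 ≤ 109.7600? Yes ✓.

K = 14/5, Plünnecke-Ruzsa bound K³|A| ≈ 109.7600, |3A| = 28, inequality holds.


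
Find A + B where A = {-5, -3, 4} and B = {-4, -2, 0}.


A + B = {a + b : a ∈ A, b ∈ B}.
Enumerate all |A|·|B| = 3·3 = 9 pairs (a, b) and collect distinct sums.
a = -5: -5+-4=-9, -5+-2=-7, -5+0=-5
a = -3: -3+-4=-7, -3+-2=-5, -3+0=-3
a = 4: 4+-4=0, 4+-2=2, 4+0=4
Collecting distinct sums: A + B = {-9, -7, -5, -3, 0, 2, 4}
|A + B| = 7

A + B = {-9, -7, -5, -3, 0, 2, 4}


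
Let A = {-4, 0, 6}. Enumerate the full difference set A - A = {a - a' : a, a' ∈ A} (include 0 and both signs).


A - A = {a - a' : a, a' ∈ A}.
Compute a - a' for each ordered pair (a, a'):
a = -4: -4--4=0, -4-0=-4, -4-6=-10
a = 0: 0--4=4, 0-0=0, 0-6=-6
a = 6: 6--4=10, 6-0=6, 6-6=0
Collecting distinct values (and noting 0 appears from a-a):
A - A = {-10, -6, -4, 0, 4, 6, 10}
|A - A| = 7

A - A = {-10, -6, -4, 0, 4, 6, 10}


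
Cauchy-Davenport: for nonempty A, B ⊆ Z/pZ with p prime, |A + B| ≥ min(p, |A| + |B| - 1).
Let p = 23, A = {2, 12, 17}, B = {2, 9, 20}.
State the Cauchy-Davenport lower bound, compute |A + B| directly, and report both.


Cauchy-Davenport: |A + B| ≥ min(p, |A| + |B| - 1) for A, B nonempty in Z/pZ.
|A| = 3, |B| = 3, p = 23.
CD lower bound = min(23, 3 + 3 - 1) = min(23, 5) = 5.
Compute A + B mod 23 directly:
a = 2: 2+2=4, 2+9=11, 2+20=22
a = 12: 12+2=14, 12+9=21, 12+20=9
a = 17: 17+2=19, 17+9=3, 17+20=14
A + B = {3, 4, 9, 11, 14, 19, 21, 22}, so |A + B| = 8.
Verify: 8 ≥ 5? Yes ✓.

CD lower bound = 5, actual |A + B| = 8.


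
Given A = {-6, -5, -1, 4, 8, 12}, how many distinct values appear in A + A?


A + A = {a + a' : a, a' ∈ A}; |A| = 6.
General bounds: 2|A| - 1 ≤ |A + A| ≤ |A|(|A|+1)/2, i.e. 11 ≤ |A + A| ≤ 21.
Lower bound 2|A|-1 is attained iff A is an arithmetic progression.
Enumerate sums a + a' for a ≤ a' (symmetric, so this suffices):
a = -6: -6+-6=-12, -6+-5=-11, -6+-1=-7, -6+4=-2, -6+8=2, -6+12=6
a = -5: -5+-5=-10, -5+-1=-6, -5+4=-1, -5+8=3, -5+12=7
a = -1: -1+-1=-2, -1+4=3, -1+8=7, -1+12=11
a = 4: 4+4=8, 4+8=12, 4+12=16
a = 8: 8+8=16, 8+12=20
a = 12: 12+12=24
Distinct sums: {-12, -11, -10, -7, -6, -2, -1, 2, 3, 6, 7, 8, 11, 12, 16, 20, 24}
|A + A| = 17

|A + A| = 17


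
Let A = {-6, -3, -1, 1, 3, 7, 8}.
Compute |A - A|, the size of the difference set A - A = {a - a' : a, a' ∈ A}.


A - A = {a - a' : a, a' ∈ A}; |A| = 7.
Bounds: 2|A|-1 ≤ |A - A| ≤ |A|² - |A| + 1, i.e. 13 ≤ |A - A| ≤ 43.
Note: 0 ∈ A - A always (from a - a). The set is symmetric: if d ∈ A - A then -d ∈ A - A.
Enumerate nonzero differences d = a - a' with a > a' (then include -d):
Positive differences: {1, 2, 3, 4, 5, 6, 7, 8, 9, 10, 11, 13, 14}
Full difference set: {0} ∪ (positive diffs) ∪ (negative diffs).
|A - A| = 1 + 2·13 = 27 (matches direct enumeration: 27).

|A - A| = 27


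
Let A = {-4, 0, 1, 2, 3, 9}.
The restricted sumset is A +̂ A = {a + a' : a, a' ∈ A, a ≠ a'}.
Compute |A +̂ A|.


Restricted sumset: A +̂ A = {a + a' : a ∈ A, a' ∈ A, a ≠ a'}.
Equivalently, take A + A and drop any sum 2a that is achievable ONLY as a + a for a ∈ A (i.e. sums representable only with equal summands).
Enumerate pairs (a, a') with a < a' (symmetric, so each unordered pair gives one sum; this covers all a ≠ a'):
  -4 + 0 = -4
  -4 + 1 = -3
  -4 + 2 = -2
  -4 + 3 = -1
  -4 + 9 = 5
  0 + 1 = 1
  0 + 2 = 2
  0 + 3 = 3
  0 + 9 = 9
  1 + 2 = 3
  1 + 3 = 4
  1 + 9 = 10
  2 + 3 = 5
  2 + 9 = 11
  3 + 9 = 12
Collected distinct sums: {-4, -3, -2, -1, 1, 2, 3, 4, 5, 9, 10, 11, 12}
|A +̂ A| = 13
(Reference bound: |A +̂ A| ≥ 2|A| - 3 for |A| ≥ 2, with |A| = 6 giving ≥ 9.)

|A +̂ A| = 13


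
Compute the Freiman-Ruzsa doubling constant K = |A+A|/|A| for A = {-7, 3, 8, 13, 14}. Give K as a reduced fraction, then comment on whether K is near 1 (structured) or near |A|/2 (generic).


|A| = 5.
Compute A + A by enumerating all 25 pairs.
A + A = {-14, -4, 1, 6, 7, 11, 16, 17, 21, 22, 26, 27, 28}, so |A + A| = 13.
K = |A + A| / |A| = 13/5 (already in lowest terms) ≈ 2.6000.
Reference: AP of size 5 gives K = 9/5 ≈ 1.8000; a fully generic set of size 5 gives K ≈ 3.0000.

|A| = 5, |A + A| = 13, K = 13/5.


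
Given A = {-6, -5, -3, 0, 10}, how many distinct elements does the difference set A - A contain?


A - A = {a - a' : a, a' ∈ A}; |A| = 5.
Bounds: 2|A|-1 ≤ |A - A| ≤ |A|² - |A| + 1, i.e. 9 ≤ |A - A| ≤ 21.
Note: 0 ∈ A - A always (from a - a). The set is symmetric: if d ∈ A - A then -d ∈ A - A.
Enumerate nonzero differences d = a - a' with a > a' (then include -d):
Positive differences: {1, 2, 3, 5, 6, 10, 13, 15, 16}
Full difference set: {0} ∪ (positive diffs) ∪ (negative diffs).
|A - A| = 1 + 2·9 = 19 (matches direct enumeration: 19).

|A - A| = 19


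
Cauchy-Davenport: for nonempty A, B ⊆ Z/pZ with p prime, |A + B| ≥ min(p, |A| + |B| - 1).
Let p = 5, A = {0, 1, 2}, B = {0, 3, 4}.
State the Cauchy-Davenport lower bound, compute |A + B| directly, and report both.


Cauchy-Davenport: |A + B| ≥ min(p, |A| + |B| - 1) for A, B nonempty in Z/pZ.
|A| = 3, |B| = 3, p = 5.
CD lower bound = min(5, 3 + 3 - 1) = min(5, 5) = 5.
Compute A + B mod 5 directly:
a = 0: 0+0=0, 0+3=3, 0+4=4
a = 1: 1+0=1, 1+3=4, 1+4=0
a = 2: 2+0=2, 2+3=0, 2+4=1
A + B = {0, 1, 2, 3, 4}, so |A + B| = 5.
Verify: 5 ≥ 5? Yes ✓.

CD lower bound = 5, actual |A + B| = 5.
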